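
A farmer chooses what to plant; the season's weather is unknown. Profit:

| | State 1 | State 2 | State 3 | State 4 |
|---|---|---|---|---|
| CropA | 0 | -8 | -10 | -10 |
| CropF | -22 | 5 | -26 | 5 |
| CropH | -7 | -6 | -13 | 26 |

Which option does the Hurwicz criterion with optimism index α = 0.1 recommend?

CropA: 0.1·0 + 0.9·(-10) = -9
CropF: 0.1·5 + 0.9·(-26) = -22.9
CropH: 0.1·26 + 0.9·(-13) = -9.1
Highest Hurwicz score = -9 → CropA.

CropA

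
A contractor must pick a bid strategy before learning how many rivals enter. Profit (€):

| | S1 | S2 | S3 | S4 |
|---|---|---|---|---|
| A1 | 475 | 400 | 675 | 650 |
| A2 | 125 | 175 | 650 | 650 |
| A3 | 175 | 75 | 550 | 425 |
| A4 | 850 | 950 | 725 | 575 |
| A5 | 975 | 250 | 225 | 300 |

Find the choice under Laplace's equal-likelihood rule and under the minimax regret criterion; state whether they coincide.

Row averages: A1=550, A2=400, A3=306.25, A4=775, A5=437.5
Highest average = 775 → A4.
Column bests: S1=975, S2=950, S3=725, S4=650.
A1 regrets: 500, 550, 50, 0 → max 550
A2 regrets: 850, 775, 75, 0 → max 850
A3 regrets: 800, 875, 175, 225 → max 875
A4 regrets: 125, 0, 0, 75 → max 125
A5 regrets: 0, 700, 500, 350 → max 700
Smallest max regret = 125 → A4.

laplace → A4; minimax regret → A4 (agree)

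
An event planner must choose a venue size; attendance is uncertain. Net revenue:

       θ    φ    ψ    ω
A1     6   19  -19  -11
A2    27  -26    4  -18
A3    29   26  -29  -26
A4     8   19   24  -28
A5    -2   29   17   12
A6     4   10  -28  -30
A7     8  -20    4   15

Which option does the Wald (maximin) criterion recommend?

Row minima: A1=-19, A2=-26, A3=-29, A4=-28, A5=-2, A6=-30, A7=-20
Best worst-case = -2 → A5.

A5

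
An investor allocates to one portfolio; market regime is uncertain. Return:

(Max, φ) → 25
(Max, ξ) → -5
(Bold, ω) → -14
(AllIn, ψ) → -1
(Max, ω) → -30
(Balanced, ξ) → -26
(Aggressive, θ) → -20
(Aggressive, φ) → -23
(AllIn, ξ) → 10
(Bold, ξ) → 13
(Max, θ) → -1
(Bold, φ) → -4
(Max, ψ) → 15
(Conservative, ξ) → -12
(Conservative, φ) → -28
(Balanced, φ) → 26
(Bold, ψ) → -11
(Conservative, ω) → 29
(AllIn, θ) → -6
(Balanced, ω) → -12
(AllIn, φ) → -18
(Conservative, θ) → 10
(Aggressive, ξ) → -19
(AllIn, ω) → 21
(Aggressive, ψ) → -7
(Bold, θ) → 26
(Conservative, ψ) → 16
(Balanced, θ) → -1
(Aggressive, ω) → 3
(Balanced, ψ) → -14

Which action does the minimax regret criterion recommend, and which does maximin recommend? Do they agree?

Column bests: θ=26, φ=26, ψ=16, ω=29, ξ=13.
Conservative regrets: 16, 54, 0, 0, 25 → max 54
Balanced regrets: 27, 0, 30, 41, 39 → max 41
Aggressive regrets: 46, 49, 23, 26, 32 → max 49
Bold regrets: 0, 30, 27, 43, 0 → max 43
AllIn regrets: 32, 44, 17, 8, 3 → max 44
Max regrets: 27, 1, 1, 59, 18 → max 59
Smallest max regret = 41 → Balanced.
Row minima: Conservative=-28, Balanced=-26, Aggressive=-23, Bold=-14, AllIn=-18, Max=-30
Best worst-case = -14 → Bold.

minimax regret → Balanced; maximin → Bold (disagree)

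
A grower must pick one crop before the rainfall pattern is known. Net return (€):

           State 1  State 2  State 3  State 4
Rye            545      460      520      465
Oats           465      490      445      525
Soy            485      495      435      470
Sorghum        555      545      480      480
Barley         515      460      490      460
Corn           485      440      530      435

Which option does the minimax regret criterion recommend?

Column bests: State 1=555, State 2=545, State 3=530, State 4=525.
Rye regrets: 10, 85, 10, 60 → max 85
Oats regrets: 90, 55, 85, 0 → max 90
Soy regrets: 70, 50, 95, 55 → max 95
Sorghum regrets: 0, 0, 50, 45 → max 50
Barley regrets: 40, 85, 40, 65 → max 85
Corn regrets: 70, 105, 0, 90 → max 105
Smallest max regret = 50 → Sorghum.

Sorghum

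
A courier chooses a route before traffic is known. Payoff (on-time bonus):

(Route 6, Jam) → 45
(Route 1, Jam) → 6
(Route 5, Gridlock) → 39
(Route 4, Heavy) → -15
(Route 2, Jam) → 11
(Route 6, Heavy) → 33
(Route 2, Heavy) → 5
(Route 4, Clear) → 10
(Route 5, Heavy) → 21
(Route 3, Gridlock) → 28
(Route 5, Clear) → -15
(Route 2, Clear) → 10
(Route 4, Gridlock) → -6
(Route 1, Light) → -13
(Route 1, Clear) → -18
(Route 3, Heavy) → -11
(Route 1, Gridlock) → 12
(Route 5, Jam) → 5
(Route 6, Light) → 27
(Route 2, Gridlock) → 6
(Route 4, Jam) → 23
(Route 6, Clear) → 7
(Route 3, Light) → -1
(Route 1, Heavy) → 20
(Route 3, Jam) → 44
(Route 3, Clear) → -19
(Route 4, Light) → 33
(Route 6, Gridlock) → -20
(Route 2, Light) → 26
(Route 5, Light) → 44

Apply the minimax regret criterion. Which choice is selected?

Route 2

Column bests: Clear=10, Light=44, Heavy=33, Jam=45, Gridlock=39.
Route 1 regrets: 28, 57, 13, 39, 27 → max 57
Route 2 regrets: 0, 18, 28, 34, 33 → max 34
Route 3 regrets: 29, 45, 44, 1, 11 → max 45
Route 4 regrets: 0, 11, 48, 22, 45 → max 48
Route 5 regrets: 25, 0, 12, 40, 0 → max 40
Route 6 regrets: 3, 17, 0, 0, 59 → max 59
Smallest max regret = 34 → Route 2.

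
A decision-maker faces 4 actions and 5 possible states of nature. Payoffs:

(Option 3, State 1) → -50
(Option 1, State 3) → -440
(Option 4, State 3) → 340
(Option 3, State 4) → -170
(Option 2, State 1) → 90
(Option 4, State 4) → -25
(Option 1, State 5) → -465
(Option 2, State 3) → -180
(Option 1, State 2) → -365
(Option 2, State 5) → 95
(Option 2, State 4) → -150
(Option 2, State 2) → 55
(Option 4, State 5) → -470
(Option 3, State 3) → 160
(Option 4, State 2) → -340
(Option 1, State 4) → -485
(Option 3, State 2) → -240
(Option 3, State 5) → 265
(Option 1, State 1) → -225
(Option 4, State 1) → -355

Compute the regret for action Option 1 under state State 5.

730

Best payoff under State 5 is 265.
Regret = 265 − (-465) = 730.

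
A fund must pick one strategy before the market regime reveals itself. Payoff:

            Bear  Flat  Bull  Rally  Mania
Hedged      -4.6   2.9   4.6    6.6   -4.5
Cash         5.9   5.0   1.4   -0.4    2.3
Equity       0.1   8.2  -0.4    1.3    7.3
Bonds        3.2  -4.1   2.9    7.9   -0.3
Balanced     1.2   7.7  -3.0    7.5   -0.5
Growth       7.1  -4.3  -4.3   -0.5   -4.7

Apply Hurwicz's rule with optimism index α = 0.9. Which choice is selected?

Equity

Hedged: 0.9·6.6 + 0.1·(-4.6) = 5.48
Cash: 0.9·5.9 + 0.1·(-0.4) = 5.27
Equity: 0.9·8.2 + 0.1·(-0.4) = 7.34
Bonds: 0.9·7.9 + 0.1·(-4.1) = 6.7
Balanced: 0.9·7.7 + 0.1·(-3.0) = 6.63
Growth: 0.9·7.1 + 0.1·(-4.7) = 5.92
Highest Hurwicz score = 7.34 → Equity.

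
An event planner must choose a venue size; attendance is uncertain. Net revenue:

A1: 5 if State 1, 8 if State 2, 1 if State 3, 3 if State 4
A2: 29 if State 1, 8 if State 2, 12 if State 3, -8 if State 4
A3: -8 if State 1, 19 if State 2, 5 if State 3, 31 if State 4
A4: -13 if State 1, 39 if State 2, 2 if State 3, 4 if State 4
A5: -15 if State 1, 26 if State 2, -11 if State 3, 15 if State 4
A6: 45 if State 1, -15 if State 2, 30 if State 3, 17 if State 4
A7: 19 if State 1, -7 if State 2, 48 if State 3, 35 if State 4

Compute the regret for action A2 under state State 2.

31

Best payoff under State 2 is 39.
Regret = 39 − 8 = 31.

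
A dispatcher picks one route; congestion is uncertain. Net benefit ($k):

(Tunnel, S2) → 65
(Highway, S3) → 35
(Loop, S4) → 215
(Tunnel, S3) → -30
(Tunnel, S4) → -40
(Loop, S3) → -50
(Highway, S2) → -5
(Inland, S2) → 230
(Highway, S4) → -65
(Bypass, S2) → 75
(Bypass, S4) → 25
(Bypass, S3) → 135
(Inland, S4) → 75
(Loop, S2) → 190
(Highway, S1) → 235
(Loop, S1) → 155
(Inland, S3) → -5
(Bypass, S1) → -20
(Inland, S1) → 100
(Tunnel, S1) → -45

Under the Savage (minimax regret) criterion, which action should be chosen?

Column bests: S1=235, S2=230, S3=135, S4=215.
Inland regrets: 135, 0, 140, 140 → max 140
Tunnel regrets: 280, 165, 165, 255 → max 280
Loop regrets: 80, 40, 185, 0 → max 185
Highway regrets: 0, 235, 100, 280 → max 280
Bypass regrets: 255, 155, 0, 190 → max 255
Smallest max regret = 140 → Inland.

Inland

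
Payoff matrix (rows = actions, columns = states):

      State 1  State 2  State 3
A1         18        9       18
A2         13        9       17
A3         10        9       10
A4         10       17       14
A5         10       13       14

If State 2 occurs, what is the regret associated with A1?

8

Best payoff under State 2 is 17.
Regret = 17 − 9 = 8.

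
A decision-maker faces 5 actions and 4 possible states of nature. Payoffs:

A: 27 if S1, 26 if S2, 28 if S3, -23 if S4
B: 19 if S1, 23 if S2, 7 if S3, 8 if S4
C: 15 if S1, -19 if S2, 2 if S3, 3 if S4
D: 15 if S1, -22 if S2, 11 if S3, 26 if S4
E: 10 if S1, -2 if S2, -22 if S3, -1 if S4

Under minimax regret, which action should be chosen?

Column bests: S1=27, S2=26, S3=28, S4=26.
A regrets: 0, 0, 0, 49 → max 49
B regrets: 8, 3, 21, 18 → max 21
C regrets: 12, 45, 26, 23 → max 45
D regrets: 12, 48, 17, 0 → max 48
E regrets: 17, 28, 50, 27 → max 50
Smallest max regret = 21 → B.

B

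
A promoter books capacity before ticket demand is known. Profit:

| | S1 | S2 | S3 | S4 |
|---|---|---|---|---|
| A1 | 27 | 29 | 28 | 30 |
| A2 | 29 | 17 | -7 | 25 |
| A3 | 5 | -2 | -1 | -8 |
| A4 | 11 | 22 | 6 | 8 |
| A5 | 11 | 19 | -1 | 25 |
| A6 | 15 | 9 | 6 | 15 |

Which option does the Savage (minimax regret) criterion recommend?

A1

Column bests: S1=29, S2=29, S3=28, S4=30.
A1 regrets: 2, 0, 0, 0 → max 2
A2 regrets: 0, 12, 35, 5 → max 35
A3 regrets: 24, 31, 29, 38 → max 38
A4 regrets: 18, 7, 22, 22 → max 22
A5 regrets: 18, 10, 29, 5 → max 29
A6 regrets: 14, 20, 22, 15 → max 22
Smallest max regret = 2 → A1.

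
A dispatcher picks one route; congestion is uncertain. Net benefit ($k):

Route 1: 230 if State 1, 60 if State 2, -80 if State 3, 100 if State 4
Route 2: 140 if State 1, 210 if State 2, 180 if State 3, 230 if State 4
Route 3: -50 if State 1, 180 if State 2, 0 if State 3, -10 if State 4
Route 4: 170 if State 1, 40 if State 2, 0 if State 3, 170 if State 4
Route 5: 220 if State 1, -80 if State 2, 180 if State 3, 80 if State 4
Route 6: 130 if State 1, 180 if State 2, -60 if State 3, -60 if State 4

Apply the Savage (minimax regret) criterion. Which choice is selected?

Column bests: State 1=230, State 2=210, State 3=180, State 4=230.
Route 1 regrets: 0, 150, 260, 130 → max 260
Route 2 regrets: 90, 0, 0, 0 → max 90
Route 3 regrets: 280, 30, 180, 240 → max 280
Route 4 regrets: 60, 170, 180, 60 → max 180
Route 5 regrets: 10, 290, 0, 150 → max 290
Route 6 regrets: 100, 30, 240, 290 → max 290
Smallest max regret = 90 → Route 2.

Route 2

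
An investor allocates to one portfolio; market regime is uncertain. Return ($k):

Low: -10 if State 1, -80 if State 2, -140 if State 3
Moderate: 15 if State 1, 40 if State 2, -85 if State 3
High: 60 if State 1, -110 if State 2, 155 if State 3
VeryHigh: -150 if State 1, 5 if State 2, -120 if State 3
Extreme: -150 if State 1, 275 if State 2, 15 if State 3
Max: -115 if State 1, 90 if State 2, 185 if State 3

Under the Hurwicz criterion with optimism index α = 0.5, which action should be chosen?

Low: 0.5·(-10) + 0.5·(-140) = -75
Moderate: 0.5·40 + 0.5·(-85) = -22.5
High: 0.5·155 + 0.5·(-110) = 22.5
VeryHigh: 0.5·5 + 0.5·(-150) = -72.5
Extreme: 0.5·275 + 0.5·(-150) = 62.5
Max: 0.5·185 + 0.5·(-115) = 35
Highest Hurwicz score = 62.5 → Extreme.

Extreme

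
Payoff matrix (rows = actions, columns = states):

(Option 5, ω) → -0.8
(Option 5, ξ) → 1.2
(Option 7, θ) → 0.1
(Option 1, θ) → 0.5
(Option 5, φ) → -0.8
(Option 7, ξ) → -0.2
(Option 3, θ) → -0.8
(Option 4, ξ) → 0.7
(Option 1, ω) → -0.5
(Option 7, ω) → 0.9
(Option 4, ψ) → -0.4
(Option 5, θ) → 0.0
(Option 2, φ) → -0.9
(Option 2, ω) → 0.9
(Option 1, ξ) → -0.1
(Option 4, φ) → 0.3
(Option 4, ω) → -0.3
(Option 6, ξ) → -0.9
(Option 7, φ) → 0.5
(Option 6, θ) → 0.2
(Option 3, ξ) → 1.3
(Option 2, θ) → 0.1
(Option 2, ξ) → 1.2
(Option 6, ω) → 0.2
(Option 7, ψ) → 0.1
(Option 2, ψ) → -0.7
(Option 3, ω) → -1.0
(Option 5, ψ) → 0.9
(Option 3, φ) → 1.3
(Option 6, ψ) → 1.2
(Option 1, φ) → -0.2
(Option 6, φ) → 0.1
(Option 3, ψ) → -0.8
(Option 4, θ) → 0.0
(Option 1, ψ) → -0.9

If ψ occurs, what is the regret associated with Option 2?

Best payoff under ψ is 1.2.
Regret = 1.2 − (-0.7) = 1.9.

1.9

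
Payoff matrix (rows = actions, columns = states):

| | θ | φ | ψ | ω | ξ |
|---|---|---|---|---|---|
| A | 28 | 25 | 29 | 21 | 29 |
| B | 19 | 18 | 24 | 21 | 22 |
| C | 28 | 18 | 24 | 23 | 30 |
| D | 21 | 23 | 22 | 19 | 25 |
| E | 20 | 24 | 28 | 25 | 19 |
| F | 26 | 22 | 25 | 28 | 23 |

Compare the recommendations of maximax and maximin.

maximax → C; maximin → F (disagree)

Row maxima: A=29, B=24, C=30, D=25, E=28, F=28
Best best-case = 30 → C.
Row minima: A=21, B=18, C=18, D=19, E=19, F=22
Best worst-case = 22 → F.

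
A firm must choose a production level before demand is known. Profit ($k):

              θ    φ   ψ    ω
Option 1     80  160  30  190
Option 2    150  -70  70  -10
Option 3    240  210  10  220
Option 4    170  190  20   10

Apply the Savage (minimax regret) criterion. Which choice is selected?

Option 3

Column bests: θ=240, φ=210, ψ=70, ω=220.
Option 1 regrets: 160, 50, 40, 30 → max 160
Option 2 regrets: 90, 280, 0, 230 → max 280
Option 3 regrets: 0, 0, 60, 0 → max 60
Option 4 regrets: 70, 20, 50, 210 → max 210
Smallest max regret = 60 → Option 3.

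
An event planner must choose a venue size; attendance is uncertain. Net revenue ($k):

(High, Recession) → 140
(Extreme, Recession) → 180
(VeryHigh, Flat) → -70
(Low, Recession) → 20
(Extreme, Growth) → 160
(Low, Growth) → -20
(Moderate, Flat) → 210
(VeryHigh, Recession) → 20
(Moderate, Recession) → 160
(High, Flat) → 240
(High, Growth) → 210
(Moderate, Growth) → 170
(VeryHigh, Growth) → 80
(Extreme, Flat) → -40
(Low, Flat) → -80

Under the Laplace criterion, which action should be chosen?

Row averages: Low=-80/3, Moderate=180, High=590/3, VeryHigh=10, Extreme=100
Highest average = 590/3 → High.

High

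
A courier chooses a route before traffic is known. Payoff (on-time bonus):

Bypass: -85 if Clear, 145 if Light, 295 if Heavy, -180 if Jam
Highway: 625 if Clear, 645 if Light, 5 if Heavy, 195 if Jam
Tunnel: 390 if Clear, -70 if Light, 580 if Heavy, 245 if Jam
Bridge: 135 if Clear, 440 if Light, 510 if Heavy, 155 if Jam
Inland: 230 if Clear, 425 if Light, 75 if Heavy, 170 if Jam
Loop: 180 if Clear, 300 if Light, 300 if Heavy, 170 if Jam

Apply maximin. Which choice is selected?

Loop

Row minima: Bypass=-180, Highway=5, Tunnel=-70, Bridge=135, Inland=75, Loop=170
Best worst-case = 170 → Loop.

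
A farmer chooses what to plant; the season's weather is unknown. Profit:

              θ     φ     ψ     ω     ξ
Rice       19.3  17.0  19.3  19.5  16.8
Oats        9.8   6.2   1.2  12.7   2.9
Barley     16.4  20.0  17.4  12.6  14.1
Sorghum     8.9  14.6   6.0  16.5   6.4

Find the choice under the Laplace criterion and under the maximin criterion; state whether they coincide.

Row averages: Rice=18.38, Oats=6.56, Barley=16.1, Sorghum=10.48
Highest average = 18.38 → Rice.
Row minima: Rice=16.8, Oats=1.2, Barley=12.6, Sorghum=6.0
Best worst-case = 16.8 → Rice.

laplace → Rice; maximin → Rice (agree)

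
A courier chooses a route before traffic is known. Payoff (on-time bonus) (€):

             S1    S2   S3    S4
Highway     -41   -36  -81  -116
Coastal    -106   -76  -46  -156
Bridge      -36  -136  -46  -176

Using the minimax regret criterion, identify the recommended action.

Highway

Column bests: S1=-36, S2=-36, S3=-46, S4=-116.
Highway regrets: 5, 0, 35, 0 → max 35
Coastal regrets: 70, 40, 0, 40 → max 70
Bridge regrets: 0, 100, 0, 60 → max 100
Smallest max regret = 35 → Highway.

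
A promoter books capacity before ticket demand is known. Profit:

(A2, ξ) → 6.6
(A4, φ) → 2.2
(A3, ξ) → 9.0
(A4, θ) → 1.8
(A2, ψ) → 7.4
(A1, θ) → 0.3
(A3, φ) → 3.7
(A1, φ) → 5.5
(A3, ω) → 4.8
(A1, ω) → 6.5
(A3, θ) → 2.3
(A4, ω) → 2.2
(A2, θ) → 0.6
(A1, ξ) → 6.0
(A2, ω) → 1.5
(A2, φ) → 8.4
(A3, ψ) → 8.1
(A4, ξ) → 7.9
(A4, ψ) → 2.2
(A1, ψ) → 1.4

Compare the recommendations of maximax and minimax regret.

Row maxima: A1=6.5, A2=8.4, A3=9.0, A4=7.9
Best best-case = 9.0 → A3.
Column bests: θ=2.3, φ=8.4, ψ=8.1, ω=6.5, ξ=9.0.
A1 regrets: 2.0, 2.9, 6.7, 0.0, 3.0 → max 6.7
A2 regrets: 1.7, 0.0, 0.7, 5.0, 2.4 → max 5.0
A3 regrets: 0.0, 4.7, 0.0, 1.7, 0.0 → max 4.7
A4 regrets: 0.5, 6.2, 5.9, 4.3, 1.1 → max 6.2
Smallest max regret = 4.7 → A3.

maximax → A3; minimax regret → A3 (agree)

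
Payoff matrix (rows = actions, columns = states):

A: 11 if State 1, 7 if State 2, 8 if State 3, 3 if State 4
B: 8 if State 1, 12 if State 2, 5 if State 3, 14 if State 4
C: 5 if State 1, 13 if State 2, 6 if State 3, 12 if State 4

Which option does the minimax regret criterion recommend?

Column bests: State 1=11, State 2=13, State 3=8, State 4=14.
A regrets: 0, 6, 0, 11 → max 11
B regrets: 3, 1, 3, 0 → max 3
C regrets: 6, 0, 2, 2 → max 6
Smallest max regret = 3 → B.

B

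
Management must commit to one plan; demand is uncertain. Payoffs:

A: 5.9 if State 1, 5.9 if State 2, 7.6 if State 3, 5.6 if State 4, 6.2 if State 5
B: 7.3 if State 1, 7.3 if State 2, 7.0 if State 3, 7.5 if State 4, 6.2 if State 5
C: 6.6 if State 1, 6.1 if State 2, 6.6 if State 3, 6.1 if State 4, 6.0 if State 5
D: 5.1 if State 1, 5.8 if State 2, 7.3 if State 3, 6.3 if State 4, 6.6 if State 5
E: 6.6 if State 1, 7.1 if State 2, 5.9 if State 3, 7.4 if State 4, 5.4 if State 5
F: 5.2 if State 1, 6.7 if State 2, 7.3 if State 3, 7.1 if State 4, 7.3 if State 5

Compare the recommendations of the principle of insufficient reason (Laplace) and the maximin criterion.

Row averages: A=6.24, B=7.06, C=6.28, D=6.22, E=6.48, F=6.72
Highest average = 7.06 → B.
Row minima: A=5.6, B=6.2, C=6.0, D=5.1, E=5.4, F=5.2
Best worst-case = 6.2 → B.

laplace → B; maximin → B (agree)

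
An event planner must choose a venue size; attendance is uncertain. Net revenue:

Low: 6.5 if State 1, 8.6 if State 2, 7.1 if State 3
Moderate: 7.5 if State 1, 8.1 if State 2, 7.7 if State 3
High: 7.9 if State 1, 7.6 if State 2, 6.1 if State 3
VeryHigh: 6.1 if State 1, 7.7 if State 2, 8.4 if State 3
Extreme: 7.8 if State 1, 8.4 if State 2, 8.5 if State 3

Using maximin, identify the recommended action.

Row minima: Low=6.5, Moderate=7.5, High=6.1, VeryHigh=6.1, Extreme=7.8
Best worst-case = 7.8 → Extreme.

Extreme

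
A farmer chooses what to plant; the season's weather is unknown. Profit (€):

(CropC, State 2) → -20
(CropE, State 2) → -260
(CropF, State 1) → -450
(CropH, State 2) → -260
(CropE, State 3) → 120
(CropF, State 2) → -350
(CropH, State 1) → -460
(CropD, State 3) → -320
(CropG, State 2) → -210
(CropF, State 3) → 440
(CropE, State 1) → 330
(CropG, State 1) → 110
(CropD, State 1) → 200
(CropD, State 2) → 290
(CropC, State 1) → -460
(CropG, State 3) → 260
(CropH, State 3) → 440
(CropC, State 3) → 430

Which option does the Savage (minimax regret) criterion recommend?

CropG

Column bests: State 1=330, State 2=290, State 3=440.
CropD regrets: 130, 0, 760 → max 760
CropE regrets: 0, 550, 320 → max 550
CropG regrets: 220, 500, 180 → max 500
CropF regrets: 780, 640, 0 → max 780
CropC regrets: 790, 310, 10 → max 790
CropH regrets: 790, 550, 0 → max 790
Smallest max regret = 500 → CropG.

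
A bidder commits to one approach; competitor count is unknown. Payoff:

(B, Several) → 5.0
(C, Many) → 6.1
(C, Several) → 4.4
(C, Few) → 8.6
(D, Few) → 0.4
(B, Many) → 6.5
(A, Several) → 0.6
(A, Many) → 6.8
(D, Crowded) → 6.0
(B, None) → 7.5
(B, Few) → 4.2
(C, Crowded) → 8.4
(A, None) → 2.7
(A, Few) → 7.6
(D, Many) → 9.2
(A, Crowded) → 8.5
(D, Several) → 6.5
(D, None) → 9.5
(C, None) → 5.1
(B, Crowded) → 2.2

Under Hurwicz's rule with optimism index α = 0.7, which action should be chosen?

A: 0.7·8.5 + 0.3·0.6 = 6.13
B: 0.7·7.5 + 0.3·2.2 = 5.91
C: 0.7·8.6 + 0.3·4.4 = 7.34
D: 0.7·9.5 + 0.3·0.4 = 6.77
Highest Hurwicz score = 7.34 → C.

C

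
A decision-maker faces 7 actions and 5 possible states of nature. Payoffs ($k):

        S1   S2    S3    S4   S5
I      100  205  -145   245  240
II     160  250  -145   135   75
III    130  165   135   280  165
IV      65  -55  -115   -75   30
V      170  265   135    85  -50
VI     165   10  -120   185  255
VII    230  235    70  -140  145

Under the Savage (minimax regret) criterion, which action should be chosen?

Column bests: S1=230, S2=265, S3=135, S4=280, S5=255.
I regrets: 130, 60, 280, 35, 15 → max 280
II regrets: 70, 15, 280, 145, 180 → max 280
III regrets: 100, 100, 0, 0, 90 → max 100
IV regrets: 165, 320, 250, 355, 225 → max 355
V regrets: 60, 0, 0, 195, 305 → max 305
VI regrets: 65, 255, 255, 95, 0 → max 255
VII regrets: 0, 30, 65, 420, 110 → max 420
Smallest max regret = 100 → III.

III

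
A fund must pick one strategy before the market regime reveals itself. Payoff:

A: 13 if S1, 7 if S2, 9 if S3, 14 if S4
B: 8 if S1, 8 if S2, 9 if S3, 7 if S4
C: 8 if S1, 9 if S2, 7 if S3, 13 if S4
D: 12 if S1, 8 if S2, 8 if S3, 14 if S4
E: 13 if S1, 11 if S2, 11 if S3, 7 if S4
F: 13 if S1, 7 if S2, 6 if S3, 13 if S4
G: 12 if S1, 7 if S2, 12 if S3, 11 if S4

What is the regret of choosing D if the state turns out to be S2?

3

Best payoff under S2 is 11.
Regret = 11 − 8 = 3.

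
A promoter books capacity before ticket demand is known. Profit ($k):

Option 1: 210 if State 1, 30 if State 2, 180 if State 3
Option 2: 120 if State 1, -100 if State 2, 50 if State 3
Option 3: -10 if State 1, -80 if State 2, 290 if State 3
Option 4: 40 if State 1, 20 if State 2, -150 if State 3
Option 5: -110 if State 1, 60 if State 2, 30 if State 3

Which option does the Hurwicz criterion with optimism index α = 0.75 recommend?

Option 3

Option 1: 0.75·210 + 0.25·30 = 165
Option 2: 0.75·120 + 0.25·(-100) = 65
Option 3: 0.75·290 + 0.25·(-80) = 197.5
Option 4: 0.75·40 + 0.25·(-150) = -7.5
Option 5: 0.75·60 + 0.25·(-110) = 17.5
Highest Hurwicz score = 197.5 → Option 3.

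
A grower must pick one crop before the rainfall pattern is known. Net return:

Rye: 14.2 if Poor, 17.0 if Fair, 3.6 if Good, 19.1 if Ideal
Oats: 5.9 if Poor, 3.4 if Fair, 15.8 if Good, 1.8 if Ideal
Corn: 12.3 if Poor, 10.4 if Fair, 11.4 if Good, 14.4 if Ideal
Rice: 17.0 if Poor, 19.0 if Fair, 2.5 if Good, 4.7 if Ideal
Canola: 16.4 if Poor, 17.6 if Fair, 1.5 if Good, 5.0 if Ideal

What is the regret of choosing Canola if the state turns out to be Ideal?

14.1

Best payoff under Ideal is 19.1.
Regret = 19.1 − 5.0 = 14.1.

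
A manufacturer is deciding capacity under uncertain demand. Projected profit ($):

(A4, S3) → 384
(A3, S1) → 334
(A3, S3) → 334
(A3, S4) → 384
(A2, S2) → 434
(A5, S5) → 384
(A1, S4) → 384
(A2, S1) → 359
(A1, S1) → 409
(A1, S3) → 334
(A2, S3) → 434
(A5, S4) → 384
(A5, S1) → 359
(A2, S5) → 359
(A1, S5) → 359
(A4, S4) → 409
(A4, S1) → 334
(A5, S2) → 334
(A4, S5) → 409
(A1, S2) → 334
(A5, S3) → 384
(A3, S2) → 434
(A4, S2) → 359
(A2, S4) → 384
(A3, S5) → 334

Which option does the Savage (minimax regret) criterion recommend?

Column bests: S1=409, S2=434, S3=434, S4=409, S5=409.
A1 regrets: 0, 100, 100, 25, 50 → max 100
A2 regrets: 50, 0, 0, 25, 50 → max 50
A3 regrets: 75, 0, 100, 25, 75 → max 100
A4 regrets: 75, 75, 50, 0, 0 → max 75
A5 regrets: 50, 100, 50, 25, 25 → max 100
Smallest max regret = 50 → A2.

A2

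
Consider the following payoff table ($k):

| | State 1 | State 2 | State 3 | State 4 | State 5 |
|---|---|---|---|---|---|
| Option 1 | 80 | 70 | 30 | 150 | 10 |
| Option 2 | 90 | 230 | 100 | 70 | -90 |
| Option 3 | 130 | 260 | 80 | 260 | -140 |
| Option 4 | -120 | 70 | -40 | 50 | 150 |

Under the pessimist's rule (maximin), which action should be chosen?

Option 1

Row minima: Option 1=10, Option 2=-90, Option 3=-140, Option 4=-120
Best worst-case = 10 → Option 1.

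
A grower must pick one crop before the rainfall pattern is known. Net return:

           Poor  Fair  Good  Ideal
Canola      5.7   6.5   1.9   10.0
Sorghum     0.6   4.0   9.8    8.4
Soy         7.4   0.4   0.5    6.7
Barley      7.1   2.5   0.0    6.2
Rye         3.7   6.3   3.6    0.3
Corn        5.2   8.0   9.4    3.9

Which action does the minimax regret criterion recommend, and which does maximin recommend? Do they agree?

minimax regret → Corn; maximin → Corn (agree)

Column bests: Poor=7.4, Fair=8.0, Good=9.8, Ideal=10.0.
Canola regrets: 1.7, 1.5, 7.9, 0.0 → max 7.9
Sorghum regrets: 6.8, 4.0, 0.0, 1.6 → max 6.8
Soy regrets: 0.0, 7.6, 9.3, 3.3 → max 9.3
Barley regrets: 0.3, 5.5, 9.8, 3.8 → max 9.8
Rye regrets: 3.7, 1.7, 6.2, 9.7 → max 9.7
Corn regrets: 2.2, 0.0, 0.4, 6.1 → max 6.1
Smallest max regret = 6.1 → Corn.
Row minima: Canola=1.9, Sorghum=0.6, Soy=0.4, Barley=0.0, Rye=0.3, Corn=3.9
Best worst-case = 3.9 → Corn.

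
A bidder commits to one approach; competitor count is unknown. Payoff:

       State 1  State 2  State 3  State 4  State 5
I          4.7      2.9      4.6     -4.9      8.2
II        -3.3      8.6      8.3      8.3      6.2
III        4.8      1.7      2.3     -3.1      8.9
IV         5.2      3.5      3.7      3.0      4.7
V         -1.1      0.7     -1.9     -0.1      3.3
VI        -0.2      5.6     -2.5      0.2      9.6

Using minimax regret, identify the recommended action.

IV

Column bests: State 1=5.2, State 2=8.6, State 3=8.3, State 4=8.3, State 5=9.6.
I regrets: 0.5, 5.7, 3.7, 13.2, 1.4 → max 13.2
II regrets: 8.5, 0.0, 0.0, 0.0, 3.4 → max 8.5
III regrets: 0.4, 6.9, 6.0, 11.4, 0.7 → max 11.4
IV regrets: 0.0, 5.1, 4.6, 5.3, 4.9 → max 5.3
V regrets: 6.3, 7.9, 10.2, 8.4, 6.3 → max 10.2
VI regrets: 5.4, 3.0, 10.8, 8.1, 0.0 → max 10.8
Smallest max regret = 5.3 → IV.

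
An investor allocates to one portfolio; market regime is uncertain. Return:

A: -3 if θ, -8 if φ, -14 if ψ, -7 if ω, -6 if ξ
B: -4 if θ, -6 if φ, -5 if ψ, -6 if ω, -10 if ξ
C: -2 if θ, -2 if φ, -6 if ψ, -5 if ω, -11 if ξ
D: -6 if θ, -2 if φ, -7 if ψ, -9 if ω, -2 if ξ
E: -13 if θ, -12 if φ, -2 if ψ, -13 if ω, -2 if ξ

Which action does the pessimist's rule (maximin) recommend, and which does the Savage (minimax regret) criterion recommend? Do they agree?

maximin → D; minimax regret → D (agree)

Row minima: A=-14, B=-10, C=-11, D=-9, E=-13
Best worst-case = -9 → D.
Column bests: θ=-2, φ=-2, ψ=-2, ω=-5, ξ=-2.
A regrets: 1, 6, 12, 2, 4 → max 12
B regrets: 2, 4, 3, 1, 8 → max 8
C regrets: 0, 0, 4, 0, 9 → max 9
D regrets: 4, 0, 5, 4, 0 → max 5
E regrets: 11, 10, 0, 8, 0 → max 11
Smallest max regret = 5 → D.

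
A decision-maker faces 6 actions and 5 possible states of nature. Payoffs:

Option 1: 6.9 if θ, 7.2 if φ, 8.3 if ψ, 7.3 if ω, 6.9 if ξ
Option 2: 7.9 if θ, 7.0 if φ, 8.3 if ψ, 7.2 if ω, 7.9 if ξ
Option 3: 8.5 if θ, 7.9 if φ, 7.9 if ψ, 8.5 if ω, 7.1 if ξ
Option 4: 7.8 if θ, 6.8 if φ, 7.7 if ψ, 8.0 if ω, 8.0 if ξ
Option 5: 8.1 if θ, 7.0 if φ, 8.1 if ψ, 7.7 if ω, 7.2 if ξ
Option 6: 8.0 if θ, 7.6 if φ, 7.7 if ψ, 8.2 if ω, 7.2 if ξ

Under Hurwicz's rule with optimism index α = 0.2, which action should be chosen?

Option 6

Option 1: 0.2·8.3 + 0.8·6.9 = 7.18
Option 2: 0.2·8.3 + 0.8·7.0 = 7.26
Option 3: 0.2·8.5 + 0.8·7.1 = 7.38
Option 4: 0.2·8.0 + 0.8·6.8 = 7.04
Option 5: 0.2·8.1 + 0.8·7.0 = 7.22
Option 6: 0.2·8.2 + 0.8·7.2 = 7.4
Highest Hurwicz score = 7.4 → Option 6.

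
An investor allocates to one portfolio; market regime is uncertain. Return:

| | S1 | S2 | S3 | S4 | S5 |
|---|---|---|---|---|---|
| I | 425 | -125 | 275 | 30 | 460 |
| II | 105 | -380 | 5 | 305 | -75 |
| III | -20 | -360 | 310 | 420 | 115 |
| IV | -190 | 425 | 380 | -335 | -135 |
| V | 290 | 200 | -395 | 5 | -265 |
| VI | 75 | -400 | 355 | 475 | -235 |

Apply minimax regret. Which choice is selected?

Column bests: S1=425, S2=425, S3=380, S4=475, S5=460.
I regrets: 0, 550, 105, 445, 0 → max 550
II regrets: 320, 805, 375, 170, 535 → max 805
III regrets: 445, 785, 70, 55, 345 → max 785
IV regrets: 615, 0, 0, 810, 595 → max 810
V regrets: 135, 225, 775, 470, 725 → max 775
VI regrets: 350, 825, 25, 0, 695 → max 825
Smallest max regret = 550 → I.

I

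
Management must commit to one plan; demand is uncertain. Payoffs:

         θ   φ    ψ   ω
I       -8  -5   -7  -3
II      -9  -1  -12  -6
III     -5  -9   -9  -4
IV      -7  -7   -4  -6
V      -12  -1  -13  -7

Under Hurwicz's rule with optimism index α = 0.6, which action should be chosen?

I: 0.6·(-3) + 0.4·(-8) = -5
II: 0.6·(-1) + 0.4·(-12) = -5.4
III: 0.6·(-4) + 0.4·(-9) = -6
IV: 0.6·(-4) + 0.4·(-7) = -5.2
V: 0.6·(-1) + 0.4·(-13) = -5.8
Highest Hurwicz score = -5 → I.

I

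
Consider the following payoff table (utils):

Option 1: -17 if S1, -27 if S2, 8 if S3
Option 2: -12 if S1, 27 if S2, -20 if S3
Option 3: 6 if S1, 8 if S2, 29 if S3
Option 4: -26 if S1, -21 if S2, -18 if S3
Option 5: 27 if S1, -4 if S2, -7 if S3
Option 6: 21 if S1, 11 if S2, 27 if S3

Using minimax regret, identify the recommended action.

Column bests: S1=27, S2=27, S3=29.
Option 1 regrets: 44, 54, 21 → max 54
Option 2 regrets: 39, 0, 49 → max 49
Option 3 regrets: 21, 19, 0 → max 21
Option 4 regrets: 53, 48, 47 → max 53
Option 5 regrets: 0, 31, 36 → max 36
Option 6 regrets: 6, 16, 2 → max 16
Smallest max regret = 16 → Option 6.

Option 6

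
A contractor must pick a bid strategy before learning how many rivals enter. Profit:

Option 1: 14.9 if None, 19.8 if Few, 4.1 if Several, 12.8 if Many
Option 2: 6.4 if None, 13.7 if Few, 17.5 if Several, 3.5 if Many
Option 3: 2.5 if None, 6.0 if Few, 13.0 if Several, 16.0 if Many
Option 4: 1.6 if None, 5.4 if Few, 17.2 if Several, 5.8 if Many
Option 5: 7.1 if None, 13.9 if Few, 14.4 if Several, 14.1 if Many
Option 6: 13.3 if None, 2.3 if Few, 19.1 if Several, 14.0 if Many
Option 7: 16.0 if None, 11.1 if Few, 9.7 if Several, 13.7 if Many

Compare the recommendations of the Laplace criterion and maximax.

laplace → Option 1; maximax → Option 1 (agree)

Row averages: Option 1=12.9, Option 2=10.275, Option 3=9.375, Option 4=7.5, Option 5=12.375, Option 6=12.175, Option 7=12.625
Highest average = 12.9 → Option 1.
Row maxima: Option 1=19.8, Option 2=17.5, Option 3=16.0, Option 4=17.2, Option 5=14.4, Option 6=19.1, Option 7=16.0
Best best-case = 19.8 → Option 1.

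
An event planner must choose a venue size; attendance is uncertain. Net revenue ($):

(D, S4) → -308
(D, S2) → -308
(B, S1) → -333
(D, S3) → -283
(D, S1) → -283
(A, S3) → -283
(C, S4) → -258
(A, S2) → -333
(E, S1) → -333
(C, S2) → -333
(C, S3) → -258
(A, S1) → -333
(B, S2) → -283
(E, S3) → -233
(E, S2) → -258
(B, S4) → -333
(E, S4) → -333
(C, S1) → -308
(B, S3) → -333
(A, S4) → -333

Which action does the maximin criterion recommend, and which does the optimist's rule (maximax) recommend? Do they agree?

Row minima: A=-333, B=-333, C=-333, D=-308, E=-333
Best worst-case = -308 → D.
Row maxima: A=-283, B=-283, C=-258, D=-283, E=-233
Best best-case = -233 → E.

maximin → D; maximax → E (disagree)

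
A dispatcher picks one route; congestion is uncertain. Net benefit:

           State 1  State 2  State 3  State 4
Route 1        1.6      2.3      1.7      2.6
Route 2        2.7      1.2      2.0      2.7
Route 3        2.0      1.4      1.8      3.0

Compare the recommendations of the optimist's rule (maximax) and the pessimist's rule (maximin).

maximax → Route 3; maximin → Route 1 (disagree)

Row maxima: Route 1=2.6, Route 2=2.7, Route 3=3.0
Best best-case = 3.0 → Route 3.
Row minima: Route 1=1.6, Route 2=1.2, Route 3=1.4
Best worst-case = 1.6 → Route 1.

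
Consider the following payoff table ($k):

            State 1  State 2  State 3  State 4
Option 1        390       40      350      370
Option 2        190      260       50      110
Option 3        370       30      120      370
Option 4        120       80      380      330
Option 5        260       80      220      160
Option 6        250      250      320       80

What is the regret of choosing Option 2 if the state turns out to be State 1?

200

Best payoff under State 1 is 390.
Regret = 390 − 190 = 200.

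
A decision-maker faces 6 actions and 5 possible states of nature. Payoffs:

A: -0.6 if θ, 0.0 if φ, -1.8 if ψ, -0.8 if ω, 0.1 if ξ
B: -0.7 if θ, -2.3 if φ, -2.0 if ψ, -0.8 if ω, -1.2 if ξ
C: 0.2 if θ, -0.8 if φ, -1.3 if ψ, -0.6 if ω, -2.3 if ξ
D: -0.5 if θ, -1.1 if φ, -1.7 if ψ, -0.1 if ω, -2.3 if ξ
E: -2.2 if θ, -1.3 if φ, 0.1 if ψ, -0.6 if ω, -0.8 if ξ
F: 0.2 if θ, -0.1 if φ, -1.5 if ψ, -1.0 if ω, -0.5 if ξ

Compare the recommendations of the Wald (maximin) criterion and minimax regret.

maximin → F; minimax regret → F (agree)

Row minima: A=-1.8, B=-2.3, C=-2.3, D=-2.3, E=-2.2, F=-1.5
Best worst-case = -1.5 → F.
Column bests: θ=0.2, φ=0.0, ψ=0.1, ω=-0.1, ξ=0.1.
A regrets: 0.8, 0.0, 1.9, 0.7, 0.0 → max 1.9
B regrets: 0.9, 2.3, 2.1, 0.7, 1.3 → max 2.3
C regrets: 0.0, 0.8, 1.4, 0.5, 2.4 → max 2.4
D regrets: 0.7, 1.1, 1.8, 0.0, 2.4 → max 2.4
E regrets: 2.4, 1.3, 0.0, 0.5, 0.9 → max 2.4
F regrets: 0.0, 0.1, 1.6, 0.9, 0.6 → max 1.6
Smallest max regret = 1.6 → F.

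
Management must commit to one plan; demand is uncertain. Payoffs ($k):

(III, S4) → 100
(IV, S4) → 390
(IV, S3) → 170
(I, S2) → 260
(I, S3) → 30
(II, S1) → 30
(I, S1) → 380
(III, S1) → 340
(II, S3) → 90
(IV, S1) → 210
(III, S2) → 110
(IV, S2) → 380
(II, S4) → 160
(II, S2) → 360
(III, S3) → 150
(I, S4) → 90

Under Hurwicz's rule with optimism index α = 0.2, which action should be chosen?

I: 0.2·380 + 0.8·30 = 100
II: 0.2·360 + 0.8·30 = 96
III: 0.2·340 + 0.8·100 = 148
IV: 0.2·390 + 0.8·170 = 214
Highest Hurwicz score = 214 → IV.

IV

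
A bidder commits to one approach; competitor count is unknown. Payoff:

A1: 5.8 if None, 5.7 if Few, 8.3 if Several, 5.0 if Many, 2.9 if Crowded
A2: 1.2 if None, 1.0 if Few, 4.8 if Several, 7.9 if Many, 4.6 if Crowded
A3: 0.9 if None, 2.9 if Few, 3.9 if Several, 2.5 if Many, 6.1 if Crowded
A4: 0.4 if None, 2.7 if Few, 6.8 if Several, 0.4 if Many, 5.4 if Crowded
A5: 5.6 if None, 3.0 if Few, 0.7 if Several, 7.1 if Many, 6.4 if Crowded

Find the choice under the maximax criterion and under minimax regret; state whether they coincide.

maximax → A1; minimax regret → A1 (agree)

Row maxima: A1=8.3, A2=7.9, A3=6.1, A4=6.8, A5=7.1
Best best-case = 8.3 → A1.
Column bests: None=5.8, Few=5.7, Several=8.3, Many=7.9, Crowded=6.4.
A1 regrets: 0.0, 0.0, 0.0, 2.9, 3.5 → max 3.5
A2 regrets: 4.6, 4.7, 3.5, 0.0, 1.8 → max 4.7
A3 regrets: 4.9, 2.8, 4.4, 5.4, 0.3 → max 5.4
A4 regrets: 5.4, 3.0, 1.5, 7.5, 1.0 → max 7.5
A5 regrets: 0.2, 2.7, 7.6, 0.8, 0.0 → max 7.6
Smallest max regret = 3.5 → A1.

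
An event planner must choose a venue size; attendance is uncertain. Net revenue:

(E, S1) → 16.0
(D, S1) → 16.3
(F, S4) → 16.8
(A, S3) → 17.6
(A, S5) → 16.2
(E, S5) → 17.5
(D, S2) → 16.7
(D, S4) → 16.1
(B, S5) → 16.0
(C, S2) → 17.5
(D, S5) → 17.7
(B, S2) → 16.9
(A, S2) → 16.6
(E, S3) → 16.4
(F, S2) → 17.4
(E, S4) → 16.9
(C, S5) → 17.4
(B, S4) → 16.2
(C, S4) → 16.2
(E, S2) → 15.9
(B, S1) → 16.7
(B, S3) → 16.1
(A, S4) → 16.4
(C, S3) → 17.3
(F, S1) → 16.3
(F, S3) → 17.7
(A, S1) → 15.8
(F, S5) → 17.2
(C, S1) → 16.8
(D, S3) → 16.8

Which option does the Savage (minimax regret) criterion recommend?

F

Column bests: S1=16.8, S2=17.5, S3=17.7, S4=16.9, S5=17.7.
A regrets: 1.0, 0.9, 0.1, 0.5, 1.5 → max 1.5
B regrets: 0.1, 0.6, 1.6, 0.7, 1.7 → max 1.7
C regrets: 0.0, 0.0, 0.4, 0.7, 0.3 → max 0.7
D regrets: 0.5, 0.8, 0.9, 0.8, 0.0 → max 0.9
E regrets: 0.8, 1.6, 1.3, 0.0, 0.2 → max 1.6
F regrets: 0.5, 0.1, 0.0, 0.1, 0.5 → max 0.5
Smallest max regret = 0.5 → F.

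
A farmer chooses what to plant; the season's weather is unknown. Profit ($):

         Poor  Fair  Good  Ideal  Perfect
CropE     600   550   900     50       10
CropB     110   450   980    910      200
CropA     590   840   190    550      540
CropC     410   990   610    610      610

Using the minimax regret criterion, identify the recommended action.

CropC

Column bests: Poor=600, Fair=990, Good=980, Ideal=910, Perfect=610.
CropE regrets: 0, 440, 80, 860, 600 → max 860
CropB regrets: 490, 540, 0, 0, 410 → max 540
CropA regrets: 10, 150, 790, 360, 70 → max 790
CropC regrets: 190, 0, 370, 300, 0 → max 370
Smallest max regret = 370 → CropC.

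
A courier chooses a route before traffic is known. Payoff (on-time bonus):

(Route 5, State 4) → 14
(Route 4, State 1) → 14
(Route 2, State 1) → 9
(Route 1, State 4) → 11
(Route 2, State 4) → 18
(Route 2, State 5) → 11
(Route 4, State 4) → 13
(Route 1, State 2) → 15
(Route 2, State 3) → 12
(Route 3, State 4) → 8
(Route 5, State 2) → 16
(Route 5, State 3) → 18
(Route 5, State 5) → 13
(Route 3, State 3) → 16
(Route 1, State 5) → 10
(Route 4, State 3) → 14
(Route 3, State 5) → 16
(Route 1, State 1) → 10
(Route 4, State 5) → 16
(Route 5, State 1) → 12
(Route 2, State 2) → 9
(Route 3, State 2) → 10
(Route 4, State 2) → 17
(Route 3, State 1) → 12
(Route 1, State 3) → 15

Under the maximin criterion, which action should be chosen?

Row minima: Route 1=10, Route 2=9, Route 3=8, Route 4=13, Route 5=12
Best worst-case = 13 → Route 4.

Route 4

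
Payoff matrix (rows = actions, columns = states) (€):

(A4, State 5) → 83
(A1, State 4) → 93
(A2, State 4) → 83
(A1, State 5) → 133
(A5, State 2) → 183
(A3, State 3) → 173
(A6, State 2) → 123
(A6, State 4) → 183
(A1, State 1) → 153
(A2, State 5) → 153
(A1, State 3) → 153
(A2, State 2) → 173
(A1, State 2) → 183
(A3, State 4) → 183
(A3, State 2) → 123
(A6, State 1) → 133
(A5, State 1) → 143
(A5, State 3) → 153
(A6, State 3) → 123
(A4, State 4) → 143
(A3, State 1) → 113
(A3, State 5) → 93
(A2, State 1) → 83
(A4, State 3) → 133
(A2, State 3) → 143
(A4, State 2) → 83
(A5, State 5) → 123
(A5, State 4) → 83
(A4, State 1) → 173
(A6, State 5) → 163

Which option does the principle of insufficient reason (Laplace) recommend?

A6

Row averages: A1=143, A2=127, A3=137, A4=123, A5=137, A6=145
Highest average = 145 → A6.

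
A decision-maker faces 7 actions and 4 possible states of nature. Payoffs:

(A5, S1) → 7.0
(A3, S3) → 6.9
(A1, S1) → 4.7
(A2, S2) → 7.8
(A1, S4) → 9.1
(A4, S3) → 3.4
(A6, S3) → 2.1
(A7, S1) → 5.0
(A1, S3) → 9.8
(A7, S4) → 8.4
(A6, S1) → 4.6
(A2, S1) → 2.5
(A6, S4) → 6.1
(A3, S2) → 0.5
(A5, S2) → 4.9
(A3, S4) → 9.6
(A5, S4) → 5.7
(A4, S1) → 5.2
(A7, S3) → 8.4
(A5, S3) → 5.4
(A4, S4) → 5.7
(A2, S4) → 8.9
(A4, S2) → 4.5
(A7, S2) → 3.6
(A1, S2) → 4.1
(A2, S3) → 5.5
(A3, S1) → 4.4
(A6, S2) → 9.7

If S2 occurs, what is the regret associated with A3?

9.2

Best payoff under S2 is 9.7.
Regret = 9.7 − 0.5 = 9.2.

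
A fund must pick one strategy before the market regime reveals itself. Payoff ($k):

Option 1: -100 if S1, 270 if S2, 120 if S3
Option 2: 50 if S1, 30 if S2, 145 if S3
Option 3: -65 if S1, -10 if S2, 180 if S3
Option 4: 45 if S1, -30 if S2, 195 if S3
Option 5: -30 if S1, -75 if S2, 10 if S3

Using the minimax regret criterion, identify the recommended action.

Option 1

Column bests: S1=50, S2=270, S3=195.
Option 1 regrets: 150, 0, 75 → max 150
Option 2 regrets: 0, 240, 50 → max 240
Option 3 regrets: 115, 280, 15 → max 280
Option 4 regrets: 5, 300, 0 → max 300
Option 5 regrets: 80, 345, 185 → max 345
Smallest max regret = 150 → Option 1.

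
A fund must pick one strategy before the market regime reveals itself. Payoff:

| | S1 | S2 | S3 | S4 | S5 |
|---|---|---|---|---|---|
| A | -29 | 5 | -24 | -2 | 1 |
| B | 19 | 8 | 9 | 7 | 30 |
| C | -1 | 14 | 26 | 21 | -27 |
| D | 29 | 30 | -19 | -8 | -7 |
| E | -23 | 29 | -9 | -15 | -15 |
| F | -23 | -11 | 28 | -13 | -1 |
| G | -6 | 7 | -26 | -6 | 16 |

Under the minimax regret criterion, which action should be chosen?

Column bests: S1=29, S2=30, S3=28, S4=21, S5=30.
A regrets: 58, 25, 52, 23, 29 → max 58
B regrets: 10, 22, 19, 14, 0 → max 22
C regrets: 30, 16, 2, 0, 57 → max 57
D regrets: 0, 0, 47, 29, 37 → max 47
E regrets: 52, 1, 37, 36, 45 → max 52
F regrets: 52, 41, 0, 34, 31 → max 52
G regrets: 35, 23, 54, 27, 14 → max 54
Smallest max regret = 22 → B.

B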